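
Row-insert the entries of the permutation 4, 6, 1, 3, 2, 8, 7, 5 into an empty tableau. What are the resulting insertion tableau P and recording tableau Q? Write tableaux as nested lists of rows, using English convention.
P = [[1, 2, 5], [3, 6, 7], [4, 8]], Q = [[1, 2, 6], [3, 4, 7], [5, 8]]

Insert each entry of the permutation into P by Schensted row insertion, recording in Q the position of each new cell.

Insert 4: appended to row 1. P = [[4]].
Insert 6: appended to row 1. P = [[4, 6]].
Insert 1: 1 bumps 4 from row 1; 4 starts row 2. P = [[1, 6], [4]].
Insert 3: 3 bumps 6 from row 1; 6 appends to row 2. P = [[1, 3], [4, 6]].
Insert 2: 2 bumps 3 from row 1; 3 bumps 4 from row 2; 4 starts row 3. P = [[1, 2], [3, 6], [4]].
Insert 8: appended to row 1. P = [[1, 2, 8], [3, 6], [4]].
Insert 7: 7 bumps 8 from row 1; 8 appends to row 2. P = [[1, 2, 7], [3, 6, 8], [4]].
Insert 5: 5 bumps 7 from row 1; 7 bumps 8 from row 2; 8 appends to row 3. P = [[1, 2, 5], [3, 6, 7], [4, 8]].

So P = [[1, 2, 5], [3, 6, 7], [4, 8]], Q = [[1, 2, 6], [3, 4, 7], [5, 8]].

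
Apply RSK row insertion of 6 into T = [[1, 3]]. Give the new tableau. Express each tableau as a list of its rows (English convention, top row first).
[[1, 3, 6]]

6 is larger than every entry of row 1, so it is appended to row 1. The new tableau is [[1, 3, 6]].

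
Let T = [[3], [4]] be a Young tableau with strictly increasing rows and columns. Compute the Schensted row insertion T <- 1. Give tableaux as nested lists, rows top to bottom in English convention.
In row 1, 1 replaces 3 (the leftmost entry greater than 1); 3 is bumped to row 2. In row 2, 3 replaces 4 (the leftmost entry greater than 3); 4 is bumped to row 3. 4 starts a new row 3. The new tableau is [[1], [3], [4]].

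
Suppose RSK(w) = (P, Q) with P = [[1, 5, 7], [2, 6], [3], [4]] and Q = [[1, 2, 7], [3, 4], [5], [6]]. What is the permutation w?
Reverse the RSK construction: for i from n down to 1, find the cell of Q containing i, remove the entry at that cell from P, and reverse-bump it up through P; the value ejected from row 1 is w(i).

Step i=7: Q has 7 at row 1, column 3; remove that cell from P, ejecting 7. So w(7) = 7. P is now [[1, 5], [2, 6], [3], [4]].
Step i=6: Q has 6 at row 4, column 1; remove 4 from row 4 of P and reverse-bump: 4 enters row 3 and ejects 3; 3 enters row 2 and ejects 2; 2 enters row 1 and ejects 1. So w(6) = 1. P is now [[2, 5], [3, 6], [4]].
Step i=5: Q has 5 at row 3, column 1; remove 4 from row 3 of P and reverse-bump: 4 enters row 2 and ejects 3; 3 enters row 1 and ejects 2. So w(5) = 2. P is now [[3, 5], [4, 6]].
Step i=4: Q has 4 at row 2, column 2; remove 6 from row 2 of P and reverse-bump: 6 enters row 1 and ejects 5. So w(4) = 5. P is now [[3, 6], [4]].
Step i=3: Q has 3 at row 2, column 1; remove 4 from row 2 of P and reverse-bump: 4 enters row 1 and ejects 3. So w(3) = 3. P is now [[4, 6]].
Step i=2: Q has 2 at row 1, column 2; remove that cell from P, ejecting 6. So w(2) = 6. P is now [[4]].
Step i=1: Q has 1 at row 1, column 1; remove that cell from P, ejecting 4. So w(1) = 4. P is now [].

So w = 4 6 3 5 2 1 7.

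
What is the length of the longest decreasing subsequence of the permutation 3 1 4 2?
2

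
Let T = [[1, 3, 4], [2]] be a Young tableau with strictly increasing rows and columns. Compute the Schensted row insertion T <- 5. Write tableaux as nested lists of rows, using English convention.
[[1, 3, 4, 5], [2]]

5 is larger than every entry of row 1, so it is appended to row 1. The new tableau is [[1, 3, 4, 5], [2]].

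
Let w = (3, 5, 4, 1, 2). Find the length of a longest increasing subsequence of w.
2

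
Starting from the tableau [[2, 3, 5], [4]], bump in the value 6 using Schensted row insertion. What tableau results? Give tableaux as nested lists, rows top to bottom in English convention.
[[2, 3, 5, 6], [4]]

6 is larger than every entry of row 1, so it is appended to row 1. The new tableau is [[2, 3, 5, 6], [4]].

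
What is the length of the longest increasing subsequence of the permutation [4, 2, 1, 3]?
2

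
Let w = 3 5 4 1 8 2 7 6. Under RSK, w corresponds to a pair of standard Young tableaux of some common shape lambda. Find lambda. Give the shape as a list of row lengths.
[3, 3, 2]

RSK row insertion gives P = [[1, 2, 6], [3, 4, 7], [5, 8]], which has shape [3, 3, 2].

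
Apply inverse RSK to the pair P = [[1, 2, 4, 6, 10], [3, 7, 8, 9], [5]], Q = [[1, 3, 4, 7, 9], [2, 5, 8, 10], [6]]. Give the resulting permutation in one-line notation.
Reverse the RSK construction: for i from n down to 1, find the cell of Q containing i, remove the entry at that cell from P, and reverse-bump it up through P; the value ejected from row 1 is w(i).

Step i=10: Q has 10 at row 2, column 4; remove 9 from row 2 of P and reverse-bump: 9 enters row 1 and ejects 6. So w(10) = 6. P is now [[1, 2, 4, 9, 10], [3, 7, 8], [5]].
Step i=9: Q has 9 at row 1, column 5; remove that cell from P, ejecting 10. So w(9) = 10. P is now [[1, 2, 4, 9], [3, 7, 8], [5]].
Step i=8: Q has 8 at row 2, column 3; remove 8 from row 2 of P and reverse-bump: 8 enters row 1 and ejects 4. So w(8) = 4. P is now [[1, 2, 8, 9], [3, 7], [5]].
Step i=7: Q has 7 at row 1, column 4; remove that cell from P, ejecting 9. So w(7) = 9. P is now [[1, 2, 8], [3, 7], [5]].
Step i=6: Q has 6 at row 3, column 1; remove 5 from row 3 of P and reverse-bump: 5 enters row 2 and ejects 3; 3 enters row 1 and ejects 2. So w(6) = 2. P is now [[1, 3, 8], [5, 7]].
Step i=5: Q has 5 at row 2, column 2; remove 7 from row 2 of P and reverse-bump: 7 enters row 1 and ejects 3. So w(5) = 3. P is now [[1, 7, 8], [5]].
Step i=4: Q has 4 at row 1, column 3; remove that cell from P, ejecting 8. So w(4) = 8. P is now [[1, 7], [5]].
Step i=3: Q has 3 at row 1, column 2; remove that cell from P, ejecting 7. So w(3) = 7. P is now [[1], [5]].
Step i=2: Q has 2 at row 2, column 1; remove 5 from row 2 of P and reverse-bump: 5 enters row 1 and ejects 1. So w(2) = 1. P is now [[5]].
Step i=1: Q has 1 at row 1, column 1; remove that cell from P, ejecting 5. So w(1) = 5. P is now [].

So w = 5 1 7 8 3 2 9 4 10 6.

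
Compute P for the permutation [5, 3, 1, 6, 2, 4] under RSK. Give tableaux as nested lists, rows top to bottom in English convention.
P = [[1, 2, 4], [3, 6], [5]]

Insert 5: appended to row 1. P = [[5]].
Insert 3: 3 bumps 5 from row 1; 5 starts row 2. P = [[3], [5]].
Insert 1: 1 bumps 3 from row 1; 3 bumps 5 from row 2; 5 starts row 3. P = [[1], [3], [5]].
Insert 6: appended to row 1. P = [[1, 6], [3], [5]].
Insert 2: 2 bumps 6 from row 1; 6 appends to row 2. P = [[1, 2], [3, 6], [5]].
Insert 4: appended to row 1. P = [[1, 2, 4], [3, 6], [5]].

So P = [[1, 2, 4], [3, 6], [5]].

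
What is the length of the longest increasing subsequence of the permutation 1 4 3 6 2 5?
3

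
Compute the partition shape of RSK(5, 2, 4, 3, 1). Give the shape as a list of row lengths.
[2, 1, 1, 1]

Row-insert each entry into an empty tableau.

After inserting 5: P = [[5]].
After inserting 2: P = [[2], [5]].
After inserting 4: P = [[2, 4], [5]].
After inserting 3: P = [[2, 3], [4], [5]].
After inserting 1: P = [[1, 3], [2], [4], [5]].

The final insertion tableau P = [[1, 3], [2], [4], [5]] has shape [2, 1, 1, 1].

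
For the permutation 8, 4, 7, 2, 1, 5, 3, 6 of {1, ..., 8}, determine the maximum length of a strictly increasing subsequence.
3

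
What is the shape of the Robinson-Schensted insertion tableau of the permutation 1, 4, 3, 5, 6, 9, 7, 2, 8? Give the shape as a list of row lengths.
RSK row insertion gives P = [[1, 2, 5, 6, 7, 8], [3, 9], [4]], which has shape [6, 2, 1].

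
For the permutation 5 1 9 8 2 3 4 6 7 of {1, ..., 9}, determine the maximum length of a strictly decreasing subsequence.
3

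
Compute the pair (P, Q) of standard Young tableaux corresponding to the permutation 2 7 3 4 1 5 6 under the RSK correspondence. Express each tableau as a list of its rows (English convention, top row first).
P = [[1, 3, 4, 5, 6], [2], [7]], Q = [[1, 2, 4, 6, 7], [3], [5]]

Insert each entry of the permutation into P by Schensted row insertion, recording in Q the position of each new cell.

Insert 2: appended to row 1. P = [[2]].
Insert 7: appended to row 1. P = [[2, 7]].
Insert 3: 3 bumps 7 from row 1; 7 starts row 2. P = [[2, 3], [7]].
Insert 4: appended to row 1. P = [[2, 3, 4], [7]].
Insert 1: 1 bumps 2 from row 1; 2 bumps 7 from row 2; 7 starts row 3. P = [[1, 3, 4], [2], [7]].
Insert 5: appended to row 1. P = [[1, 3, 4, 5], [2], [7]].
Insert 6: appended to row 1. P = [[1, 3, 4, 5, 6], [2], [7]].

So P = [[1, 3, 4, 5, 6], [2], [7]], Q = [[1, 2, 4, 6, 7], [3], [5]].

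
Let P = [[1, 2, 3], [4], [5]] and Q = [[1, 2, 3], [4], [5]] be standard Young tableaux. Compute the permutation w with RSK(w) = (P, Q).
Reverse the RSK construction: for i from n down to 1, find the cell of Q containing i, remove the entry at that cell from P, and reverse-bump it up through P; the value ejected from row 1 is w(i).

Step i=5: Q has 5 at row 3, column 1; remove 5 from row 3 of P and reverse-bump: 5 enters row 2 and ejects 4; 4 enters row 1 and ejects 3. So w(5) = 3. P is now [[1, 2, 4], [5]].
Step i=4: Q has 4 at row 2, column 1; remove 5 from row 2 of P and reverse-bump: 5 enters row 1 and ejects 4. So w(4) = 4. P is now [[1, 2, 5]].
Step i=3: Q has 3 at row 1, column 3; remove that cell from P, ejecting 5. So w(3) = 5. P is now [[1, 2]].
Step i=2: Q has 2 at row 1, column 2; remove that cell from P, ejecting 2. So w(2) = 2. P is now [[1]].
Step i=1: Q has 1 at row 1, column 1; remove that cell from P, ejecting 1. So w(1) = 1. P is now [].

So w = 1 2 5 4 3.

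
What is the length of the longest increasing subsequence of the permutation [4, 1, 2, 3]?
3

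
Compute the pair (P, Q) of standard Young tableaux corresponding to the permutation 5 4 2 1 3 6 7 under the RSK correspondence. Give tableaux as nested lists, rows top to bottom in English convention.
Insert each entry of the permutation into P by Schensted row insertion, recording in Q the position of each new cell.

Insert 5: appended to row 1. P = [[5]].
Insert 4: 4 bumps 5 from row 1; 5 starts row 2. P = [[4], [5]].
Insert 2: 2 bumps 4 from row 1; 4 bumps 5 from row 2; 5 starts row 3. P = [[2], [4], [5]].
Insert 1: 1 bumps 2 from row 1; 2 bumps 4 from row 2; 4 bumps 5 from row 3; 5 starts row 4. P = [[1], [2], [4], [5]].
Insert 3: appended to row 1. P = [[1, 3], [2], [4], [5]].
Insert 6: appended to row 1. P = [[1, 3, 6], [2], [4], [5]].
Insert 7: appended to row 1. P = [[1, 3, 6, 7], [2], [4], [5]].

So P = [[1, 3, 6, 7], [2], [4], [5]], Q = [[1, 5, 6, 7], [2], [3], [4]].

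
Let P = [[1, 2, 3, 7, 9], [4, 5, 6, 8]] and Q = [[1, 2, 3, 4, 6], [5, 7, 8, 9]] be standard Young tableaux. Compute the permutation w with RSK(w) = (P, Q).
4 5 6 8 1 9 2 3 7

Reverse the RSK construction: for i from n down to 1, find the cell of Q containing i, remove the entry at that cell from P, and reverse-bump it up through P; the value ejected from row 1 is w(i).

Step i=9: Q has 9 at row 2, column 4; remove 8 from row 2 of P and reverse-bump: 8 enters row 1 and ejects 7. So w(9) = 7. P is now [[1, 2, 3, 8, 9], [4, 5, 6]].
Step i=8: Q has 8 at row 2, column 3; remove 6 from row 2 of P and reverse-bump: 6 enters row 1 and ejects 3. So w(8) = 3. P is now [[1, 2, 6, 8, 9], [4, 5]].
Step i=7: Q has 7 at row 2, column 2; remove 5 from row 2 of P and reverse-bump: 5 enters row 1 and ejects 2. So w(7) = 2. P is now [[1, 5, 6, 8, 9], [4]].
Step i=6: Q has 6 at row 1, column 5; remove that cell from P, ejecting 9. So w(6) = 9. P is now [[1, 5, 6, 8], [4]].
Step i=5: Q has 5 at row 2, column 1; remove 4 from row 2 of P and reverse-bump: 4 enters row 1 and ejects 1. So w(5) = 1. P is now [[4, 5, 6, 8]].
Step i=4: Q has 4 at row 1, column 4; remove that cell from P, ejecting 8. So w(4) = 8. P is now [[4, 5, 6]].
Step i=3: Q has 3 at row 1, column 3; remove that cell from P, ejecting 6. So w(3) = 6. P is now [[4, 5]].
Step i=2: Q has 2 at row 1, column 2; remove that cell from P, ejecting 5. So w(2) = 5. P is now [[4]].
Step i=1: Q has 1 at row 1, column 1; remove that cell from P, ejecting 4. So w(1) = 4. P is now [].

So w = 4 5 6 8 1 9 2 3 7.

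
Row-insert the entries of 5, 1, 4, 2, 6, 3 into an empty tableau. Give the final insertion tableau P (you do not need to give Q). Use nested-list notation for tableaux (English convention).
Insert 5: appended to row 1. P = [[5]].
Insert 1: 1 bumps 5 from row 1; 5 starts row 2. P = [[1], [5]].
Insert 4: appended to row 1. P = [[1, 4], [5]].
Insert 2: 2 bumps 4 from row 1; 4 bumps 5 from row 2; 5 starts row 3. P = [[1, 2], [4], [5]].
Insert 6: appended to row 1. P = [[1, 2, 6], [4], [5]].
Insert 3: 3 bumps 6 from row 1; 6 appends to row 2. P = [[1, 2, 3], [4, 6], [5]].

So P = [[1, 2, 3], [4, 6], [5]].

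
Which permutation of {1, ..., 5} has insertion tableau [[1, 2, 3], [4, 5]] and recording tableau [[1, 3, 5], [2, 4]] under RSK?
4 1 5 2 3

Reverse the RSK construction: for i from n down to 1, find the cell of Q containing i, remove the entry at that cell from P, and reverse-bump it up through P; the value ejected from row 1 is w(i).

Step i=5: Q has 5 at row 1, column 3; remove that cell from P, ejecting 3. So w(5) = 3. P is now [[1, 2], [4, 5]].
Step i=4: Q has 4 at row 2, column 2; remove 5 from row 2 of P and reverse-bump: 5 enters row 1 and ejects 2. So w(4) = 2. P is now [[1, 5], [4]].
Step i=3: Q has 3 at row 1, column 2; remove that cell from P, ejecting 5. So w(3) = 5. P is now [[1], [4]].
Step i=2: Q has 2 at row 2, column 1; remove 4 from row 2 of P and reverse-bump: 4 enters row 1 and ejects 1. So w(2) = 1. P is now [[4]].
Step i=1: Q has 1 at row 1, column 1; remove that cell from P, ejecting 4. So w(1) = 4. P is now [].

So w = 4 1 5 2 3.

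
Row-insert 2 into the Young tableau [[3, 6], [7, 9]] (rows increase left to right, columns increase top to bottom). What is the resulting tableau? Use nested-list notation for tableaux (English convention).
In row 1, 2 replaces 3 (the leftmost entry greater than 2); 3 is bumped to row 2. In row 2, 3 replaces 7 (the leftmost entry greater than 3); 7 is bumped to row 3. 7 starts a new row 3. The new tableau is [[2, 6], [3, 9], [7]].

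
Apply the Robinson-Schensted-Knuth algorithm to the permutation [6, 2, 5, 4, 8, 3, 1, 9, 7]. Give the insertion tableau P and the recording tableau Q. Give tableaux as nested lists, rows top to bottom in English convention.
P = [[1, 3, 7, 9], [2, 8], [4], [5], [6]], Q = [[1, 3, 5, 8], [2, 9], [4], [6], [7]]

Insert each entry of the permutation into P by Schensted row insertion, recording in Q the position of each new cell.

Insert 6: appended to row 1. P = [[6]], Q = [[1]].
Insert 2: 2 bumps 6 from row 1; 6 starts row 2. P = [[2], [6]], Q = [[1], [2]].
Insert 5: appended to row 1. P = [[2, 5], [6]], Q = [[1, 3], [2]].
Insert 4: 4 bumps 5 from row 1; 5 bumps 6 from row 2; 6 starts row 3. P = [[2, 4], [5], [6]], Q = [[1, 3], [2], [4]].
Insert 8: appended to row 1. P = [[2, 4, 8], [5], [6]], Q = [[1, 3, 5], [2], [4]].
Insert 3: 3 bumps 4 from row 1; 4 bumps 5 from row 2; 5 bumps 6 from row 3; 6 starts row 4. P = [[2, 3, 8], [4], [5], [6]], Q = [[1, 3, 5], [2], [4], [6]].
Insert 1: 1 bumps 2 from row 1; 2 bumps 4 from row 2; 4 bumps 5 from row 3; 5 bumps 6 from row 4; 6 starts row 5. P = [[1, 3, 8], [2], [4], [5], [6]], Q = [[1, 3, 5], [2], [4], [6], [7]].
Insert 9: appended to row 1. P = [[1, 3, 8, 9], [2], [4], [5], [6]], Q = [[1, 3, 5, 8], [2], [4], [6], [7]].
Insert 7: 7 bumps 8 from row 1; 8 appends to row 2. P = [[1, 3, 7, 9], [2, 8], [4], [5], [6]], Q = [[1, 3, 5, 8], [2, 9], [4], [6], [7]].

So P = [[1, 3, 7, 9], [2, 8], [4], [5], [6]], Q = [[1, 3, 5, 8], [2, 9], [4], [6], [7]].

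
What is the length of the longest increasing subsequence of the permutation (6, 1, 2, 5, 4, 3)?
3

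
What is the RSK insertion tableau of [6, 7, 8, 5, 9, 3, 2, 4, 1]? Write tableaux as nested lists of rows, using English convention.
Insert 6: appended to row 1. P = [[6]].
Insert 7: appended to row 1. P = [[6, 7]].
Insert 8: appended to row 1. P = [[6, 7, 8]].
Insert 5: 5 bumps 6 from row 1; 6 starts row 2. P = [[5, 7, 8], [6]].
Insert 9: appended to row 1. P = [[5, 7, 8, 9], [6]].
Insert 3: 3 bumps 5 from row 1; 5 bumps 6 from row 2; 6 starts row 3. P = [[3, 7, 8, 9], [5], [6]].
Insert 2: 2 bumps 3 from row 1; 3 bumps 5 from row 2; 5 bumps 6 from row 3; 6 starts row 4. P = [[2, 7, 8, 9], [3], [5], [6]].
Insert 4: 4 bumps 7 from row 1; 7 appends to row 2. P = [[2, 4, 8, 9], [3, 7], [5], [6]].
Insert 1: 1 bumps 2 from row 1; 2 bumps 3 from row 2; 3 bumps 5 from row 3; 5 bumps 6 from row 4; 6 starts row 5. P = [[1, 4, 8, 9], [2, 7], [3], [5], [6]].

So P = [[1, 4, 8, 9], [2, 7], [3], [5], [6]].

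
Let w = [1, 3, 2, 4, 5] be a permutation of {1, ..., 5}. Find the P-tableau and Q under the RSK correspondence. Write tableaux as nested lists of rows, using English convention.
P = [[1, 2, 4, 5], [3]], Q = [[1, 2, 4, 5], [3]]

Insert each entry of the permutation into P by Schensted row insertion, recording in Q the position of each new cell.

Insert 1: appended to row 1. P = [[1]].
Insert 3: appended to row 1. P = [[1, 3]].
Insert 2: 2 bumps 3 from row 1; 3 starts row 2. P = [[1, 2], [3]].
Insert 4: appended to row 1. P = [[1, 2, 4], [3]].
Insert 5: appended to row 1. P = [[1, 2, 4, 5], [3]].

So P = [[1, 2, 4, 5], [3]], Q = [[1, 2, 4, 5], [3]].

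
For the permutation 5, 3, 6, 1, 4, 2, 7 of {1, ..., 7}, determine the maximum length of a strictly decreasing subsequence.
3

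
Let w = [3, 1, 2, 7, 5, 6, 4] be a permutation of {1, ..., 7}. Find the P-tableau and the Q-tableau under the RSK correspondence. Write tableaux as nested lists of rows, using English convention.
Insert each entry of the permutation into P by Schensted row insertion, recording in Q the position of each new cell.

Insert 3: appended to row 1. P = [[3]].
Insert 1: 1 bumps 3 from row 1; 3 starts row 2. P = [[1], [3]].
Insert 2: appended to row 1. P = [[1, 2], [3]].
Insert 7: appended to row 1. P = [[1, 2, 7], [3]].
Insert 5: 5 bumps 7 from row 1; 7 appends to row 2. P = [[1, 2, 5], [3, 7]].
Insert 6: appended to row 1. P = [[1, 2, 5, 6], [3, 7]].
Insert 4: 4 bumps 5 from row 1; 5 bumps 7 from row 2; 7 starts row 3. P = [[1, 2, 4, 6], [3, 5], [7]].

So P = [[1, 2, 4, 6], [3, 5], [7]], Q = [[1, 3, 4, 6], [2, 5], [7]].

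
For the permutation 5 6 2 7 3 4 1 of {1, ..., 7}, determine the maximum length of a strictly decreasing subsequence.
3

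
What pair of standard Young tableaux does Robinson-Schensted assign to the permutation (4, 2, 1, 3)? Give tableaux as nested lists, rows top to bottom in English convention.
P = [[1, 3], [2], [4]], Q = [[1, 4], [2], [3]]

Insert each entry of the permutation into P by Schensted row insertion, recording in Q the position of each new cell.

Insert 4: appended to row 1. P = [[4]].
Insert 2: 2 bumps 4 from row 1; 4 starts row 2. P = [[2], [4]].
Insert 1: 1 bumps 2 from row 1; 2 bumps 4 from row 2; 4 starts row 3. P = [[1], [2], [4]].
Insert 3: appended to row 1. P = [[1, 3], [2], [4]].

So P = [[1, 3], [2], [4]], Q = [[1, 4], [2], [3]].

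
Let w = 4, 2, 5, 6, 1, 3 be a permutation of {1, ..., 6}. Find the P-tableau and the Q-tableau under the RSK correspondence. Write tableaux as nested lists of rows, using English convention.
Insert each entry of the permutation into P by Schensted row insertion, recording in Q the position of each new cell.

Insert 4: appended to row 1. P = [[4]].
Insert 2: 2 bumps 4 from row 1; 4 starts row 2. P = [[2], [4]].
Insert 5: appended to row 1. P = [[2, 5], [4]].
Insert 6: appended to row 1. P = [[2, 5, 6], [4]].
Insert 1: 1 bumps 2 from row 1; 2 bumps 4 from row 2; 4 starts row 3. P = [[1, 5, 6], [2], [4]].
Insert 3: 3 bumps 5 from row 1; 5 appends to row 2. P = [[1, 3, 6], [2, 5], [4]].

So P = [[1, 3, 6], [2, 5], [4]], Q = [[1, 3, 4], [2, 6], [5]].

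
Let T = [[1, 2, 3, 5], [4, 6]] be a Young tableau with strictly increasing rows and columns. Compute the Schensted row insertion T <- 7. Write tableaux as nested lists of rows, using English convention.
[[1, 2, 3, 5, 7], [4, 6]]

7 is larger than every entry of row 1, so it is appended to row 1. The new tableau is [[1, 2, 3, 5, 7], [4, 6]].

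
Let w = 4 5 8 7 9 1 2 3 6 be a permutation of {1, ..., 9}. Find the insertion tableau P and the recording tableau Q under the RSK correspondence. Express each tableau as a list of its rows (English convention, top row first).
Insert each entry of the permutation into P by Schensted row insertion, recording in Q the position of each new cell.

Insert 4: appended to row 1. P = [[4]].
Insert 5: appended to row 1. P = [[4, 5]].
Insert 8: appended to row 1. P = [[4, 5, 8]].
Insert 7: 7 bumps 8 from row 1; 8 starts row 2. P = [[4, 5, 7], [8]].
Insert 9: appended to row 1. P = [[4, 5, 7, 9], [8]].
Insert 1: 1 bumps 4 from row 1; 4 bumps 8 from row 2; 8 starts row 3. P = [[1, 5, 7, 9], [4], [8]].
Insert 2: 2 bumps 5 from row 1; 5 appends to row 2. P = [[1, 2, 7, 9], [4, 5], [8]].
Insert 3: 3 bumps 7 from row 1; 7 appends to row 2. P = [[1, 2, 3, 9], [4, 5, 7], [8]].
Insert 6: 6 bumps 9 from row 1; 9 appends to row 2. P = [[1, 2, 3, 6], [4, 5, 7, 9], [8]].

So P = [[1, 2, 3, 6], [4, 5, 7, 9], [8]], Q = [[1, 2, 3, 5], [4, 7, 8, 9], [6]].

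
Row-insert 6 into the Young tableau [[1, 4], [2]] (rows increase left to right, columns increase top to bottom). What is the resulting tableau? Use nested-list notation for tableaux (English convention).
[[1, 4, 6], [2]]

6 is larger than every entry of row 1, so it is appended to row 1. The new tableau is [[1, 4, 6], [2]].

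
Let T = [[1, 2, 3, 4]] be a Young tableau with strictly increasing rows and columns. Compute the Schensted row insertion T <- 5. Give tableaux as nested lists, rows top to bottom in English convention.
[[1, 2, 3, 4, 5]]

5 is larger than every entry of row 1, so it is appended to row 1. The new tableau is [[1, 2, 3, 4, 5]].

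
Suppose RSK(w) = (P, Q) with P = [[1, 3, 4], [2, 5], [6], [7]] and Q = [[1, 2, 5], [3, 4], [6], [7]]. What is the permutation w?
2 7 1 3 6 5 4

Reverse the RSK construction: for i from n down to 1, find the cell of Q containing i, remove the entry at that cell from P, and reverse-bump it up through P; the value ejected from row 1 is w(i).

Step i=7: Q has 7 at row 4, column 1; remove 7 from row 4 of P and reverse-bump: 7 enters row 3 and ejects 6; 6 enters row 2 and ejects 5; 5 enters row 1 and ejects 4. So w(7) = 4. P is now [[1, 3, 5], [2, 6], [7]].
Step i=6: Q has 6 at row 3, column 1; remove 7 from row 3 of P and reverse-bump: 7 enters row 2 and ejects 6; 6 enters row 1 and ejects 5. So w(6) = 5. P is now [[1, 3, 6], [2, 7]].
Step i=5: Q has 5 at row 1, column 3; remove that cell from P, ejecting 6. So w(5) = 6. P is now [[1, 3], [2, 7]].
Step i=4: Q has 4 at row 2, column 2; remove 7 from row 2 of P and reverse-bump: 7 enters row 1 and ejects 3. So w(4) = 3. P is now [[1, 7], [2]].
Step i=3: Q has 3 at row 2, column 1; remove 2 from row 2 of P and reverse-bump: 2 enters row 1 and ejects 1. So w(3) = 1. P is now [[2, 7]].
Step i=2: Q has 2 at row 1, column 2; remove that cell from P, ejecting 7. So w(2) = 7. P is now [[2]].
Step i=1: Q has 1 at row 1, column 1; remove that cell from P, ejecting 2. So w(1) = 2. P is now [].

So w = 2 7 1 3 6 5 4.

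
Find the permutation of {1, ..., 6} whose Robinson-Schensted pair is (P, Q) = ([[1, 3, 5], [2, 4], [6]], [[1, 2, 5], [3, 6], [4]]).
2 6 4 1 5 3

Reverse RSK: for i = n, n-1, ..., 1, locate i in Q, remove the corresponding corner cell from P, and reverse-bump its entry up through P; the value ejected from row 1 is w(i).

So w = 2 6 4 1 5 3.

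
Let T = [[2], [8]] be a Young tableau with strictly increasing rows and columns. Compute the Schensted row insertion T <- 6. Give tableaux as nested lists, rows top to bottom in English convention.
[[2, 6], [8]]

6 is larger than every entry of row 1, so it is appended to row 1. The new tableau is [[2, 6], [8]].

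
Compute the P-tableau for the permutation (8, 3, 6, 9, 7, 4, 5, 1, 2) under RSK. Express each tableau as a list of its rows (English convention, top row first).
Insert 8: appended to row 1. P = [[8]].
Insert 3: 3 bumps 8 from row 1; 8 starts row 2. P = [[3], [8]].
Insert 6: appended to row 1. P = [[3, 6], [8]].
Insert 9: appended to row 1. P = [[3, 6, 9], [8]].
Insert 7: 7 bumps 9 from row 1; 9 appends to row 2. P = [[3, 6, 7], [8, 9]].
Insert 4: 4 bumps 6 from row 1; 6 bumps 8 from row 2; 8 starts row 3. P = [[3, 4, 7], [6, 9], [8]].
Insert 5: 5 bumps 7 from row 1; 7 bumps 9 from row 2; 9 appends to row 3. P = [[3, 4, 5], [6, 7], [8, 9]].
Insert 1: 1 bumps 3 from row 1; 3 bumps 6 from row 2; 6 bumps 8 from row 3; 8 starts row 4. P = [[1, 4, 5], [3, 7], [6, 9], [8]].
Insert 2: 2 bumps 4 from row 1; 4 bumps 7 from row 2; 7 bumps 9 from row 3; 9 appends to row 4. P = [[1, 2, 5], [3, 4], [6, 7], [8, 9]].

So P = [[1, 2, 5], [3, 4], [6, 7], [8, 9]].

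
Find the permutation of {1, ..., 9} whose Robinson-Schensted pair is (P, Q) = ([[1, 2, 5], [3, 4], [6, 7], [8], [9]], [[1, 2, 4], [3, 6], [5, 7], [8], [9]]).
Reverse the RSK construction: for i from n down to 1, find the cell of Q containing i, remove the entry at that cell from P, and reverse-bump it up through P; the value ejected from row 1 is w(i).

Step i=9: Q has 9 at row 5, column 1; remove 9 from row 5 of P and reverse-bump: 9 enters row 4 and ejects 8; 8 enters row 3 and ejects 7; 7 enters row 2 and ejects 4; 4 enters row 1 and ejects 2. So w(9) = 2. P is now [[1, 4, 5], [3, 7], [6, 8], [9]].
Step i=8: Q has 8 at row 4, column 1; remove 9 from row 4 of P and reverse-bump: 9 enters row 3 and ejects 8; 8 enters row 2 and ejects 7; 7 enters row 1 and ejects 5. So w(8) = 5. P is now [[1, 4, 7], [3, 8], [6, 9]].
Step i=7: Q has 7 at row 3, column 2; remove 9 from row 3 of P and reverse-bump: 9 enters row 2 and ejects 8; 8 enters row 1 and ejects 7. So w(7) = 7. P is now [[1, 4, 8], [3, 9], [6]].
Step i=6: Q has 6 at row 2, column 2; remove 9 from row 2 of P and reverse-bump: 9 enters row 1 and ejects 8. So w(6) = 8. P is now [[1, 4, 9], [3], [6]].
Step i=5: Q has 5 at row 3, column 1; remove 6 from row 3 of P and reverse-bump: 6 enters row 2 and ejects 3; 3 enters row 1 and ejects 1. So w(5) = 1. P is now [[3, 4, 9], [6]].
Step i=4: Q has 4 at row 1, column 3; remove that cell from P, ejecting 9. So w(4) = 9. P is now [[3, 4], [6]].
Step i=3: Q has 3 at row 2, column 1; remove 6 from row 2 of P and reverse-bump: 6 enters row 1 and ejects 4. So w(3) = 4. P is now [[3, 6]].
Step i=2: Q has 2 at row 1, column 2; remove that cell from P, ejecting 6. So w(2) = 6. P is now [[3]].
Step i=1: Q has 1 at row 1, column 1; remove that cell from P, ejecting 3. So w(1) = 3. P is now [].

So w = 3 6 4 9 1 8 7 5 2.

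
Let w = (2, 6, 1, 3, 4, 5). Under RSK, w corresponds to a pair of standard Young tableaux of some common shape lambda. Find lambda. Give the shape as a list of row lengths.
[4, 2]

Row-insert each entry into an empty tableau.

After inserting 2: P = [[2]].
After inserting 6: P = [[2, 6]].
After inserting 1: P = [[1, 6], [2]].
After inserting 3: P = [[1, 3], [2, 6]].
After inserting 4: P = [[1, 3, 4], [2, 6]].
After inserting 5: P = [[1, 3, 4, 5], [2, 6]].

The final insertion tableau P = [[1, 3, 4, 5], [2, 6]] has shape [4, 2].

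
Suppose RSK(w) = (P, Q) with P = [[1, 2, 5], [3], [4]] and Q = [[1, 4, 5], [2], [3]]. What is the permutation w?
4 3 1 2 5

Reverse the RSK construction: for i from n down to 1, find the cell of Q containing i, remove the entry at that cell from P, and reverse-bump it up through P; the value ejected from row 1 is w(i).

Step i=5: Q has 5 at row 1, column 3; remove that cell from P, ejecting 5. So w(5) = 5. P is now [[1, 2], [3], [4]].
Step i=4: Q has 4 at row 1, column 2; remove that cell from P, ejecting 2. So w(4) = 2. P is now [[1], [3], [4]].
Step i=3: Q has 3 at row 3, column 1; remove 4 from row 3 of P and reverse-bump: 4 enters row 2 and ejects 3; 3 enters row 1 and ejects 1. So w(3) = 1. P is now [[3], [4]].
Step i=2: Q has 2 at row 2, column 1; remove 4 from row 2 of P and reverse-bump: 4 enters row 1 and ejects 3. So w(2) = 3. P is now [[4]].
Step i=1: Q has 1 at row 1, column 1; remove that cell from P, ejecting 4. So w(1) = 4. P is now [].

So w = 4 3 1 2 5.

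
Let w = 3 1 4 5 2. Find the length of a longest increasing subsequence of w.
3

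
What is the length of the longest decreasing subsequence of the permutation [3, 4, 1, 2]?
2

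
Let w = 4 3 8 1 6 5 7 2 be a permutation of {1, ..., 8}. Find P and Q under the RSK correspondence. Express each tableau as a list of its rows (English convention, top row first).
Insert each entry of the permutation into P by Schensted row insertion, recording in Q the position of each new cell.

Insert 4: appended to row 1. P = [[4]].
Insert 3: 3 bumps 4 from row 1; 4 starts row 2. P = [[3], [4]].
Insert 8: appended to row 1. P = [[3, 8], [4]].
Insert 1: 1 bumps 3 from row 1; 3 bumps 4 from row 2; 4 starts row 3. P = [[1, 8], [3], [4]].
Insert 6: 6 bumps 8 from row 1; 8 appends to row 2. P = [[1, 6], [3, 8], [4]].
Insert 5: 5 bumps 6 from row 1; 6 bumps 8 from row 2; 8 appends to row 3. P = [[1, 5], [3, 6], [4, 8]].
Insert 7: appended to row 1. P = [[1, 5, 7], [3, 6], [4, 8]].
Insert 2: 2 bumps 5 from row 1; 5 bumps 6 from row 2; 6 bumps 8 from row 3; 8 starts row 4. P = [[1, 2, 7], [3, 5], [4, 6], [8]].

So P = [[1, 2, 7], [3, 5], [4, 6], [8]], Q = [[1, 3, 7], [2, 5], [4, 6], [8]].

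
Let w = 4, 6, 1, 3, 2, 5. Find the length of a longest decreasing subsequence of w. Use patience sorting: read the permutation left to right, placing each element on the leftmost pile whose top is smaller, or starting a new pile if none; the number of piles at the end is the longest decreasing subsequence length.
4: new pile. tops = [4]
6: onto pile 1 (replacing 4). tops = [6]
1: new pile. tops = [6, 1]
3: onto pile 2 (replacing 1). tops = [6, 3]
2: new pile. tops = [6, 3, 2]
5: onto pile 2 (replacing 3). tops = [6, 5, 2]

3 piles, so the longest decreasing subsequence has length 3.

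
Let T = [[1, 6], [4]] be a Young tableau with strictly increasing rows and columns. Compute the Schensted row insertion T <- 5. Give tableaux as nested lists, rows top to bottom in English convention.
[[1, 5], [4, 6]]

In row 1, 5 replaces 6 (the leftmost entry greater than 5); 6 is bumped to row 2. 6 is appended to row 2. The new tableau is [[1, 5], [4, 6]].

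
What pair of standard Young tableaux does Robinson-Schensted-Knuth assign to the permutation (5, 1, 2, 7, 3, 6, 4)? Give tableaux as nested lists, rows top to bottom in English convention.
Insert each entry of the permutation into P by Schensted row insertion, recording in Q the position of each new cell.

Insert 5: appended to row 1. P = [[5]], Q = [[1]].
Insert 1: 1 bumps 5 from row 1; 5 starts row 2. P = [[1], [5]], Q = [[1], [2]].
Insert 2: appended to row 1. P = [[1, 2], [5]], Q = [[1, 3], [2]].
Insert 7: appended to row 1. P = [[1, 2, 7], [5]], Q = [[1, 3, 4], [2]].
Insert 3: 3 bumps 7 from row 1; 7 appends to row 2. P = [[1, 2, 3], [5, 7]], Q = [[1, 3, 4], [2, 5]].
Insert 6: appended to row 1. P = [[1, 2, 3, 6], [5, 7]], Q = [[1, 3, 4, 6], [2, 5]].
Insert 4: 4 bumps 6 from row 1; 6 bumps 7 from row 2; 7 starts row 3. P = [[1, 2, 3, 4], [5, 6], [7]], Q = [[1, 3, 4, 6], [2, 5], [7]].

So P = [[1, 2, 3, 4], [5, 6], [7]], Q = [[1, 3, 4, 6], [2, 5], [7]].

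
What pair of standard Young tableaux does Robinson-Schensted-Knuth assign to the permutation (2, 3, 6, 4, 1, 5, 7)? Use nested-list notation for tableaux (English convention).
Insert each entry of the permutation into P by Schensted row insertion, recording in Q the position of each new cell.

Insert 2: appended to row 1. P = [[2]].
Insert 3: appended to row 1. P = [[2, 3]].
Insert 6: appended to row 1. P = [[2, 3, 6]].
Insert 4: 4 bumps 6 from row 1; 6 starts row 2. P = [[2, 3, 4], [6]].
Insert 1: 1 bumps 2 from row 1; 2 bumps 6 from row 2; 6 starts row 3. P = [[1, 3, 4], [2], [6]].
Insert 5: appended to row 1. P = [[1, 3, 4, 5], [2], [6]].
Insert 7: appended to row 1. P = [[1, 3, 4, 5, 7], [2], [6]].

So P = [[1, 3, 4, 5, 7], [2], [6]], Q = [[1, 2, 3, 6, 7], [4], [5]].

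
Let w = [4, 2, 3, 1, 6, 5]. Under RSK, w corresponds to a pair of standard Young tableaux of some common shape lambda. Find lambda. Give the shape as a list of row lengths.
Row-insert each entry into an empty tableau.

After inserting 4: P = [[4]].
After inserting 2: P = [[2], [4]].
After inserting 3: P = [[2, 3], [4]].
After inserting 1: P = [[1, 3], [2], [4]].
After inserting 6: P = [[1, 3, 6], [2], [4]].
After inserting 5: P = [[1, 3, 5], [2, 6], [4]].

The final insertion tableau P = [[1, 3, 5], [2, 6], [4]] has shape [3, 2, 1].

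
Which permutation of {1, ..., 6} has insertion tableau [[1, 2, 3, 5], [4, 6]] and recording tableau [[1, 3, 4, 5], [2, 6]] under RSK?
4 1 2 3 6 5

Reverse RSK: for i = n, n-1, ..., 1, locate i in Q, remove the corresponding corner cell from P, and reverse-bump its entry up through P; the value ejected from row 1 is w(i).

So w = 4 1 2 3 6 5.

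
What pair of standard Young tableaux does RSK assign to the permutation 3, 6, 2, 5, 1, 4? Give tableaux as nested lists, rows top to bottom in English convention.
Insert each entry of the permutation into P by Schensted row insertion, recording in Q the position of each new cell.

Insert 3: appended to row 1. P = [[3]].
Insert 6: appended to row 1. P = [[3, 6]].
Insert 2: 2 bumps 3 from row 1; 3 starts row 2. P = [[2, 6], [3]].
Insert 5: 5 bumps 6 from row 1; 6 appends to row 2. P = [[2, 5], [3, 6]].
Insert 1: 1 bumps 2 from row 1; 2 bumps 3 from row 2; 3 starts row 3. P = [[1, 5], [2, 6], [3]].
Insert 4: 4 bumps 5 from row 1; 5 bumps 6 from row 2; 6 appends to row 3. P = [[1, 4], [2, 5], [3, 6]].

So P = [[1, 4], [2, 5], [3, 6]], Q = [[1, 2], [3, 4], [5, 6]].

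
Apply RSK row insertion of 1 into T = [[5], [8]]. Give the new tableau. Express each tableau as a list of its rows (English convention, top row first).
In row 1, 1 replaces 5 (the leftmost entry greater than 1); 5 is bumped to row 2. In row 2, 5 replaces 8 (the leftmost entry greater than 5); 8 is bumped to row 3. 8 starts a new row 3. The new tableau is [[1], [5], [8]].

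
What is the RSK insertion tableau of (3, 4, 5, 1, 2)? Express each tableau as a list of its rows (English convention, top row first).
Insert 3: appended to row 1. P = [[3]].
Insert 4: appended to row 1. P = [[3, 4]].
Insert 5: appended to row 1. P = [[3, 4, 5]].
Insert 1: 1 bumps 3 from row 1; 3 starts row 2. P = [[1, 4, 5], [3]].
Insert 2: 2 bumps 4 from row 1; 4 appends to row 2. P = [[1, 2, 5], [3, 4]].

So P = [[1, 2, 5], [3, 4]].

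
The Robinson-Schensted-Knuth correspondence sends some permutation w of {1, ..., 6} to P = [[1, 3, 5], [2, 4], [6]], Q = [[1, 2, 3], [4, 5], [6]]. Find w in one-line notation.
Reverse the RSK construction: for i from n down to 1, find the cell of Q containing i, remove the entry at that cell from P, and reverse-bump it up through P; the value ejected from row 1 is w(i).

Step i=6: Q has 6 at row 3, column 1; remove 6 from row 3 of P and reverse-bump: 6 enters row 2 and ejects 4; 4 enters row 1 and ejects 3. So w(6) = 3. P is now [[1, 4, 5], [2, 6]].
Step i=5: Q has 5 at row 2, column 2; remove 6 from row 2 of P and reverse-bump: 6 enters row 1 and ejects 5. So w(5) = 5. P is now [[1, 4, 6], [2]].
Step i=4: Q has 4 at row 2, column 1; remove 2 from row 2 of P and reverse-bump: 2 enters row 1 and ejects 1. So w(4) = 1. P is now [[2, 4, 6]].
Step i=3: Q has 3 at row 1, column 3; remove that cell from P, ejecting 6. So w(3) = 6. P is now [[2, 4]].
Step i=2: Q has 2 at row 1, column 2; remove that cell from P, ejecting 4. So w(2) = 4. P is now [[2]].
Step i=1: Q has 1 at row 1, column 1; remove that cell from P, ejecting 2. So w(1) = 2. P is now [].

So w = 2 4 6 1 5 3.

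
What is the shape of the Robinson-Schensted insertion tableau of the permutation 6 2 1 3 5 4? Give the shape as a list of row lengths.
[3, 2, 1]

Row-insert each entry into an empty tableau.

After inserting 6: P = [[6]].
After inserting 2: P = [[2], [6]].
After inserting 1: P = [[1], [2], [6]].
After inserting 3: P = [[1, 3], [2], [6]].
After inserting 5: P = [[1, 3, 5], [2], [6]].
After inserting 4: P = [[1, 3, 4], [2, 5], [6]].

The final insertion tableau P = [[1, 3, 4], [2, 5], [6]] has shape [3, 2, 1].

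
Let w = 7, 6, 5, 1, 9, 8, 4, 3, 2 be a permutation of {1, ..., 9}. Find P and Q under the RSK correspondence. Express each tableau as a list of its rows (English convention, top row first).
P = [[1, 2], [3, 8], [4, 9], [5], [6], [7]], Q = [[1, 5], [2, 6], [3, 7], [4], [8], [9]]

Insert each entry of the permutation into P by Schensted row insertion, recording in Q the position of each new cell.

Insert 7: appended to row 1. P = [[7]].
Insert 6: 6 bumps 7 from row 1; 7 starts row 2. P = [[6], [7]].
Insert 5: 5 bumps 6 from row 1; 6 bumps 7 from row 2; 7 starts row 3. P = [[5], [6], [7]].
Insert 1: 1 bumps 5 from row 1; 5 bumps 6 from row 2; 6 bumps 7 from row 3; 7 starts row 4. P = [[1], [5], [6], [7]].
Insert 9: appended to row 1. P = [[1, 9], [5], [6], [7]].
Insert 8: 8 bumps 9 from row 1; 9 appends to row 2. P = [[1, 8], [5, 9], [6], [7]].
Insert 4: 4 bumps 8 from row 1; 8 bumps 9 from row 2; 9 appends to row 3. P = [[1, 4], [5, 8], [6, 9], [7]].
Insert 3: 3 bumps 4 from row 1; 4 bumps 5 from row 2; 5 bumps 6 from row 3; 6 bumps 7 from row 4; 7 starts row 5. P = [[1, 3], [4, 8], [5, 9], [6], [7]].
Insert 2: 2 bumps 3 from row 1; 3 bumps 4 from row 2; 4 bumps 5 from row 3; 5 bumps 6 from row 4; 6 bumps 7 from row 5; 7 starts row 6. P = [[1, 2], [3, 8], [4, 9], [5], [6], [7]].

So P = [[1, 2], [3, 8], [4, 9], [5], [6], [7]], Q = [[1, 5], [2, 6], [3, 7], [4], [8], [9]].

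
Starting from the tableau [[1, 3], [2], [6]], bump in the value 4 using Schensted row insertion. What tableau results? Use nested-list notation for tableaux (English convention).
[[1, 3, 4], [2], [6]]

4 is larger than every entry of row 1, so it is appended to row 1. The new tableau is [[1, 3, 4], [2], [6]].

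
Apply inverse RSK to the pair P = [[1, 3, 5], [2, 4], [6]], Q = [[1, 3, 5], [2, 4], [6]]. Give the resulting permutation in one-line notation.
2 1 6 4 5 3

Reverse the RSK construction: for i from n down to 1, find the cell of Q containing i, remove the entry at that cell from P, and reverse-bump it up through P; the value ejected from row 1 is w(i).

Step i=6: Q has 6 at row 3, column 1; remove 6 from row 3 of P and reverse-bump: 6 enters row 2 and ejects 4; 4 enters row 1 and ejects 3. So w(6) = 3. P is now [[1, 4, 5], [2, 6]].
Step i=5: Q has 5 at row 1, column 3; remove that cell from P, ejecting 5. So w(5) = 5. P is now [[1, 4], [2, 6]].
Step i=4: Q has 4 at row 2, column 2; remove 6 from row 2 of P and reverse-bump: 6 enters row 1 and ejects 4. So w(4) = 4. P is now [[1, 6], [2]].
Step i=3: Q has 3 at row 1, column 2; remove that cell from P, ejecting 6. So w(3) = 6. P is now [[1], [2]].
Step i=2: Q has 2 at row 2, column 1; remove 2 from row 2 of P and reverse-bump: 2 enters row 1 and ejects 1. So w(2) = 1. P is now [[2]].
Step i=1: Q has 1 at row 1, column 1; remove that cell from P, ejecting 2. So w(1) = 2. P is now [].

So w = 2 1 6 4 5 3.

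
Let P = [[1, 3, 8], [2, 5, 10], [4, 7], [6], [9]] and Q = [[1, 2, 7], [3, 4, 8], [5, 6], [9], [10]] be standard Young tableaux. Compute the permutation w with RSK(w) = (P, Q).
Reverse the RSK construction: for i from n down to 1, find the cell of Q containing i, remove the entry at that cell from P, and reverse-bump it up through P; the value ejected from row 1 is w(i).

Step i=10: Q has 10 at row 5, column 1; remove 9 from row 5 of P and reverse-bump: 9 enters row 4 and ejects 6; 6 enters row 3 and ejects 4; 4 enters row 2 and ejects 2; 2 enters row 1 and ejects 1. So w(10) = 1. P is now [[2, 3, 8], [4, 5, 10], [6, 7], [9]].
Step i=9: Q has 9 at row 4, column 1; remove 9 from row 4 of P and reverse-bump: 9 enters row 3 and ejects 7; 7 enters row 2 and ejects 5; 5 enters row 1 and ejects 3. So w(9) = 3. P is now [[2, 5, 8], [4, 7, 10], [6, 9]].
Step i=8: Q has 8 at row 2, column 3; remove 10 from row 2 of P and reverse-bump: 10 enters row 1 and ejects 8. So w(8) = 8. P is now [[2, 5, 10], [4, 7], [6, 9]].
Step i=7: Q has 7 at row 1, column 3; remove that cell from P, ejecting 10. So w(7) = 10. P is now [[2, 5], [4, 7], [6, 9]].
Step i=6: Q has 6 at row 3, column 2; remove 9 from row 3 of P and reverse-bump: 9 enters row 2 and ejects 7; 7 enters row 1 and ejects 5. So w(6) = 5. P is now [[2, 7], [4, 9], [6]].
Step i=5: Q has 5 at row 3, column 1; remove 6 from row 3 of P and reverse-bump: 6 enters row 2 and ejects 4; 4 enters row 1 and ejects 2. So w(5) = 2. P is now [[4, 7], [6, 9]].
Step i=4: Q has 4 at row 2, column 2; remove 9 from row 2 of P and reverse-bump: 9 enters row 1 and ejects 7. So w(4) = 7. P is now [[4, 9], [6]].
Step i=3: Q has 3 at row 2, column 1; remove 6 from row 2 of P and reverse-bump: 6 enters row 1 and ejects 4. So w(3) = 4. P is now [[6, 9]].
Step i=2: Q has 2 at row 1, column 2; remove that cell from P, ejecting 9. So w(2) = 9. P is now [[6]].
Step i=1: Q has 1 at row 1, column 1; remove that cell from P, ejecting 6. So w(1) = 6. P is now [].

So w = 6 9 4 7 2 5 10 8 3 1.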